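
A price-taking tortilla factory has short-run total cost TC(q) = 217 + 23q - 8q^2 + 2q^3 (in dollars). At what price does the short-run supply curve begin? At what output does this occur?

$15 per unit, at q = 2

The shutdown price is the minimum of AVC. VC = 23q - 8q^2 + 2q^3, so AVC = 23 - 8q + 2q^2.
At the minimum of AVC, MC = AVC. MC = 23 - 16q + 6q^2; setting MC = AVC gives 4q^2 - 8q = 0, so q = 2. min AVC = 15.
So the shutdown price is $15.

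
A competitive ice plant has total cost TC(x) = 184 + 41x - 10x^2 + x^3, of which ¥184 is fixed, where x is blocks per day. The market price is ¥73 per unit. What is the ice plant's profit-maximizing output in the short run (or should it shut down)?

Produce at x = 8

From TC, MC = TC'(x) = 41 - 20x + 3x^2 and AVC = VC/x = 41 - 10x + x^2.
The AVC parabola has its vertex at x = 10/2 = 5, where AVC = 41 - 10·5 + 5^2 = ¥16.
Because ¥73 ≥ ¥16, revenue can cover variable cost; the firm operates.
Set P = MC: 73 = 41 - 20x + 3x^2 → -32 - 20x + 3x^2 = 0. The roots are x = -4/3 and x = 8; the profit-maximizing output is on the rising part of MC, so x* = 8.
Check: AVC at x = 8 is ¥25 ≤ P, so revenue covers variable cost.
Profit = P·x − TC = 73·8 − 384 = ¥200.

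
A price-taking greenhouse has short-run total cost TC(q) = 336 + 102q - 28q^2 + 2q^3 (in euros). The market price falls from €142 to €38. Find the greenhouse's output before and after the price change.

MC = 102 - 56q + 6q^2; the shutdown threshold is min AVC = €4 (at q = 7).
With P = €142 above the shutdown price, P = MC gives q = 10.
At P = €38 ≥ min AVC, set P = MC: q = 8. The firm stays open but cuts output.

Output falls from 10 to 8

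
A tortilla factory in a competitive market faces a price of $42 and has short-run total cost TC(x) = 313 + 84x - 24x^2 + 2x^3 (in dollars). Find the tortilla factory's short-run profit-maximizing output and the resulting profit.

AVC = 84 - 24x + 2x^2; min AVC = $12 at x = 6. Since P = $42 ≥ min AVC, the firm produces.
MC = 84 - 48x + 6x^2. Setting P = MC and taking the root on the rising branch gives x* = 7.
TR = 42·7 = 294. TC = 313 + 98 = 411. Profit = 294 − 411 = -$117.
That loss of $117 beats the $313 the firm would lose by shutting down; producing recovers $196 of fixed cost.

Profit = -$117 at x = 7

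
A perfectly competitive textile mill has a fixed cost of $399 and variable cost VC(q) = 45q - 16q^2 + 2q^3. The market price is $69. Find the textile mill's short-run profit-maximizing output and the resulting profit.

Profit = -$111 at q = 6

AVC = 45 - 16q + 2q^2 has its minimum $13 at q = 4; price $69 clears that bar, so the firm operates.
MC = 45 - 32q + 6q^2. Setting P = MC and taking the root on the rising branch gives q* = 6.
TR = 69·6 = 414. TC = 399 + 126 = 525. Profit = 414 − 525 = -$111.
That loss of $111 beats the $399 the firm would lose by shutting down; producing recovers $288 of fixed cost.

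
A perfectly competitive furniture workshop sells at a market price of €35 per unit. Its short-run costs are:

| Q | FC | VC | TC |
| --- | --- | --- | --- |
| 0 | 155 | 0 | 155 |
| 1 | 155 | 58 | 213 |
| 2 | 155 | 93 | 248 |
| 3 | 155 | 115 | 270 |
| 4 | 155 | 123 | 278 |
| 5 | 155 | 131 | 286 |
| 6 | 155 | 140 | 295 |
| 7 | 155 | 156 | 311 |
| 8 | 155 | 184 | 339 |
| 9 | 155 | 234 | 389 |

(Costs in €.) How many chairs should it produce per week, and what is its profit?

Q = 8; profit = -€59

Compute π = P·Q − TC at each output: Q=0: -155; Q=1: -178; Q=2: -178; Q=3: -165; Q=4: -138; Q=5: -111; Q=6: -85; Q=7: -66; Q=8: -59; Q=9: -74.
Profit is maximized at Q = 8. AVC there is 184/8 = €23 ≤ P, so producing beats shutting down (which would give -€155).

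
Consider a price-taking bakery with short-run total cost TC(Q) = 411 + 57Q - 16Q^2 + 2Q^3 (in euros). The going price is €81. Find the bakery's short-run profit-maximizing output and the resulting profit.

AVC = 57 - 16Q + 2Q^2 has its minimum €25 at Q = 4; price €81 clears that bar, so the firm operates.
With MC = 57 - 32Q + 6Q^2, P = MC on the upward-sloping part at Q* = 6.
TR = 81·6 = 486. TC = 411 + 198 = 609. Profit = 486 − 609 = -€123.
By producing, the firm covers all variable cost plus €288 of fixed cost; shutting down would lose the full €411.

Profit = -€123 at Q = 6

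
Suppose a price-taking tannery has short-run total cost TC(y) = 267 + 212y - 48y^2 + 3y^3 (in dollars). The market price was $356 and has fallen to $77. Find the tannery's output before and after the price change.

MC = 212 - 96y + 9y^2; the shutdown threshold is min AVC = $20 (at y = 8).
With P = $356 above the shutdown price, P = MC gives y = 12.
At P = $77 ≥ min AVC, set P = MC: y = 9. The firm stays open but cuts output.

Output falls from 12 to 9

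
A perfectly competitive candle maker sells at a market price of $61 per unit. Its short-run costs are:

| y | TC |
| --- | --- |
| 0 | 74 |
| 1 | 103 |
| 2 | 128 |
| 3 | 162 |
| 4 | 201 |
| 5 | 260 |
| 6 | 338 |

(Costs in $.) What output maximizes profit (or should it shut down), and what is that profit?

Profit at each row (π = 61y − TC): y=0: -74; y=1: -42; y=2: -6; y=3: 21; y=4: 43; y=5: 45; y=6: 28.
Profit is maximized at y = 5. AVC there is 186/5 = $37.20 ≤ P, so producing beats shutting down (which would give -$74).

y = 5; profit = $45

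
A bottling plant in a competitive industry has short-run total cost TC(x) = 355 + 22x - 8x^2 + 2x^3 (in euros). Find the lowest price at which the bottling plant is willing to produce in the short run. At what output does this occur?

€14 per unit, at x = 2

Short-run supply begins at min AVC. From VC = 22x - 8x^2 + 2x^3, AVC = 22 - 8x + 2x^2.
dAVC/dx = -8 + 4x = 0 gives x = 2. min AVC = 22 - 8·2 + 2·2^2 = 14.
The firm shuts down for any P below €14.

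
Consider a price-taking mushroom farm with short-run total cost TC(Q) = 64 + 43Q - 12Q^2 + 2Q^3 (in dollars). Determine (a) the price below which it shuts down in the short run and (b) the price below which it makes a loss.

Shutdown price = $25; break-even price = $43

Shutdown price = min AVC. AVC = 43 - 12Q + 2Q^2, with vertex at Q = 3 and minimum $25.
ATC = 64/Q + 43 - 12Q + 2Q^2. Setting dATC/dQ = −64/Q^2 − 12 + 4Q = 0 gives Q = 4 (since 4·4^3 − 12·4^2 = 64).
min ATC = 64/4 + 43 − 12·4 + 2·4^2 = $43. That is the break-even price.
For $25 ≤ P < $43 the firm produces at a loss; below $25 it shuts down.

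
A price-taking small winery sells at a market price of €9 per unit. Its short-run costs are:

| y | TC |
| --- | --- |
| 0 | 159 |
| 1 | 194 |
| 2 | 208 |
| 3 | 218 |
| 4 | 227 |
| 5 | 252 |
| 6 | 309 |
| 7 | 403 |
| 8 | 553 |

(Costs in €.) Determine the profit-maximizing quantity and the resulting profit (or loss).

Tabulate TR − TC: y=0: -159; y=1: -185; y=2: -190; y=3: -191; y=4: -191; y=5: -207; y=6: -255; y=7: -340; y=8: -481.
Profit is highest at y = 0. Equivalently, the lowest AVC in the table is 68/4 ≈ €17 at y = 4, and P = €9 falls below it — price never covers variable cost, so the firm shuts down and loses only its fixed cost.

y = 0 (shut down); profit = -€159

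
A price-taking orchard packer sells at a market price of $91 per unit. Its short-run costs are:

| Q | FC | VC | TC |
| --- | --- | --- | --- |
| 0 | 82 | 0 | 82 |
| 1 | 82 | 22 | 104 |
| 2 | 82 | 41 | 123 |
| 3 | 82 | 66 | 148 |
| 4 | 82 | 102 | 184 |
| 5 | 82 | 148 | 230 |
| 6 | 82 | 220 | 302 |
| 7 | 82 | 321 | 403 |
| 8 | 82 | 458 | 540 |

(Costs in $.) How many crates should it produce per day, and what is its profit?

Q = 6; profit = $244

Tabulate TR − TC: Q=0: -82; Q=1: -13; Q=2: 59; Q=3: 125; Q=4: 180; Q=5: 225; Q=6: 244; Q=7: 234; Q=8: 188.
Profit is maximized at Q = 6. AVC there is 220/6 = $36.67 ≤ P, so producing beats shutting down (which would give -$82).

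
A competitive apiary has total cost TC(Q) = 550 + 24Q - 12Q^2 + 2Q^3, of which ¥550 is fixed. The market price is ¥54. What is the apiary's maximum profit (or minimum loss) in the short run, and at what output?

AVC = 24 - 12Q + 2Q^2; min AVC = ¥6 at Q = 3. Since P = ¥54 ≥ min AVC, the firm produces.
With MC = 24 - 24Q + 6Q^2, P = MC on the upward-sloping part at Q* = 5.
TR = 54·5 = 270. TC = 550 + 70 = 620. Profit = 270 − 620 = -¥350.
Shutting down would mean losing the fixed cost of ¥550, so operating at a loss of ¥350 is better by ¥200.

Profit = -¥350 at Q = 5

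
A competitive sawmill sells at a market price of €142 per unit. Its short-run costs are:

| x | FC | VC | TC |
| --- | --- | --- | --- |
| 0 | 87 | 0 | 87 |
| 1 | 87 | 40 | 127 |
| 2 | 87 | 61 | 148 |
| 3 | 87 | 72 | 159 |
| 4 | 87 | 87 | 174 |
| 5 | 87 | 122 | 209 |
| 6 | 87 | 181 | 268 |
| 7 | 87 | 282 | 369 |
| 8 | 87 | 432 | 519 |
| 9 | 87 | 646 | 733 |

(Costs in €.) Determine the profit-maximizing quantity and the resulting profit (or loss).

x = 7; profit = €625

Profit at each row (π = 142x − TC): x=0: -87; x=1: 15; x=2: 136; x=3: 267; x=4: 394; x=5: 501; x=6: 584; x=7: 625; x=8: 617; x=9: 545.
Profit is maximized at x = 7. AVC there is 282/7 = €40.29 ≤ P, so producing beats shutting down (which would give -€87).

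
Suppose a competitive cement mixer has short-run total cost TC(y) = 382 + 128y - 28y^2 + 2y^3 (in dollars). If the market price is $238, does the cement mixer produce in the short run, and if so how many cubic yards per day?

Produce at y = 11

Variable cost is VC = 128y - 28y^2 + 2y^3, so AVC = VC/y = 128 - 28y + 2y^2 and MC = dTC/dy = 128 - 56y + 6y^2.
AVC hits its minimum where MC = AVC, at y = 7, giving min AVC = 128 - 28·7 + 2·7^2 = $30.
Since P = $238 ≥ min AVC = $30, price covers variable cost and the firm should produce.
Solving P = MC: -110 - 56y + 6y^2 = 0 ⇒ y = -5/3 or 11. On the upward-sloping branch, y* = 11.
Check: AVC at y = 11 is $62 ≤ P, so revenue covers variable cost.
Profit = P·y − TC = 238·11 − 1064 = $1554.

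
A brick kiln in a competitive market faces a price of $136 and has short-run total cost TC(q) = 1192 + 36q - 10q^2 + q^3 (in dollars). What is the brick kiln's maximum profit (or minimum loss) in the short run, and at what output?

AVC = 36 - 10q + q^2 has its minimum $11 at q = 5; price $136 clears that bar, so the firm operates.
MC = 36 - 20q + 3q^2. Setting P = MC and taking the root on the rising branch gives q* = 10.
TR = 136·10 = 1360. TC = 1192 + 360 = 1552. Profit = 1360 − 1552 = -$192.
Shutting down would mean losing the fixed cost of $1192, so operating at a loss of $192 is better by $1000.

Profit = -$192 at q = 10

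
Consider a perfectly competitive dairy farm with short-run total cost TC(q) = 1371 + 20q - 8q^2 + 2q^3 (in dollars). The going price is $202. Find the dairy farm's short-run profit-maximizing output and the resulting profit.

Profit = -$391 at q = 7

AVC = 20 - 8q + 2q^2; min AVC = $12 at q = 2. Since P = $202 ≥ min AVC, the firm produces.
With MC = 20 - 16q + 6q^2, P = MC on the upward-sloping part at q* = 7.
TR = 202·7 = 1414. TC = 1371 + 434 = 1805. Profit = 1414 − 1805 = -$391.
By producing, the firm covers all variable cost plus $980 of fixed cost; shutting down would lose the full $1371.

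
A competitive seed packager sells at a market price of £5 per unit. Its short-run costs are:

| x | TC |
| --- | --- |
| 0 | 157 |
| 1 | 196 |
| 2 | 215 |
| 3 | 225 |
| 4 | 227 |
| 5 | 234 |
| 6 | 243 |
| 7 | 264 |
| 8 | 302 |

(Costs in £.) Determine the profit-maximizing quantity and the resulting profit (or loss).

x = 0 (shut down); profit = -£157

Compute π = P·x − TC at each output: x=0: -157; x=1: -191; x=2: -205; x=3: -210; x=4: -207; x=5: -209; x=6: -213; x=7: -229; x=8: -262.
Profit is highest at x = 0. Equivalently, the lowest AVC in the table is 86/6 ≈ £14.33 at x = 6, and P = £5 falls below it — price never covers variable cost, so the firm shuts down and loses only its fixed cost.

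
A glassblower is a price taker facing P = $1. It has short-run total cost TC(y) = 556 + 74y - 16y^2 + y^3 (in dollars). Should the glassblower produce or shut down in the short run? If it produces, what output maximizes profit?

Variable cost is VC = 74y - 16y^2 + y^3, so AVC = VC/y = 74 - 16y + y^2 and MC = dTC/dy = 74 - 32y + 3y^2.
The AVC parabola has its vertex at y = 16/2 = 8, where AVC = 74 - 16·8 + 8^2 = $10.
P = $1 lies below min AVC = $10; no output level covers variable cost.
Best response: produce nothing and absorb the $556 fixed cost.

Shut down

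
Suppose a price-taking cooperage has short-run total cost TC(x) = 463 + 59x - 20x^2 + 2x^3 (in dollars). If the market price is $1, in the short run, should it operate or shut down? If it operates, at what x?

Shut down

From TC, MC = TC'(x) = 59 - 40x + 6x^2 and AVC = VC/x = 59 - 20x + 2x^2.
AVC hits its minimum where MC = AVC, at x = 5, giving min AVC = 59 - 20·5 + 2·5^2 = $9.
Since P = $1 < min AVC = $9, price fails to cover variable cost at any output.
Best response: produce nothing and absorb the $463 fixed cost.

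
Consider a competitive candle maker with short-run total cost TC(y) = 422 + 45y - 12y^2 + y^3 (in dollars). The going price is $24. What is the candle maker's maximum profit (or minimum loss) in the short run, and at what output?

Profit = -$324 at y = 7

AVC = 45 - 12y + y^2 has its minimum $9 at y = 6; price $24 clears that bar, so the firm operates.
MC = 45 - 24y + 3y^2. Setting P = MC and taking the root on the rising branch gives y* = 7.
TR = 24·7 = 168. TC = 422 + 70 = 492. Profit = 168 − 492 = -$324.
That loss of $324 beats the $422 the firm would lose by shutting down; producing recovers $98 of fixed cost.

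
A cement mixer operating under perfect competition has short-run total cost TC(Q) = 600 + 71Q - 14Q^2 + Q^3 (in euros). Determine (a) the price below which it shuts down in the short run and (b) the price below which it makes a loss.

AVC = 71 - 14Q + Q^2; minimized at Q = 7, giving min AVC = €22. That is the shutdown price.
ATC = 600/Q + 71 - 14Q + Q^2. Setting dATC/dQ = −600/Q^2 − 14 + 2Q = 0 gives Q = 10 (since 2·10^3 − 14·10^2 = 600).
min ATC = 600/10 + 71 − 14·10 + 10^2 = €91. That is the break-even price.
For €22 ≤ P < €91 the firm produces at a loss; below €22 it shuts down.

Shutdown price = €22; break-even price = €91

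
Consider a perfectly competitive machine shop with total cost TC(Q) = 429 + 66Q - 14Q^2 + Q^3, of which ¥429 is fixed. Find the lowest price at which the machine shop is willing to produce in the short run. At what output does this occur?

Short-run supply begins at min AVC. From VC = 66Q - 14Q^2 + Q^3, AVC = 66 - 14Q + Q^2.
dAVC/dQ = -14 + 2Q = 0 gives Q = 7. min AVC = 66 - 14·7 + 7^2 = 17.
For P < ¥17 the firm produces nothing.

¥17 per unit, at Q = 7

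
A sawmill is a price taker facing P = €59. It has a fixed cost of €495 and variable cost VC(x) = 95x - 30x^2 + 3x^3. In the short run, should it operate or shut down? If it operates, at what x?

Produce at x = 6

From TC, MC = TC'(x) = 95 - 60x + 9x^2 and AVC = VC/x = 95 - 30x + 3x^2.
AVC is minimized where dAVC/dx = -30 + 6x = 0, at x = 5; min AVC = 95 - 30·5 + 3·5^2 = €20.
Because €59 ≥ €20, revenue can cover variable cost; the firm operates.
Solving P = MC: 36 - 60x + 9x^2 = 0 ⇒ x = 2/3 or 6. On the upward-sloping branch, x* = 6.
Check: AVC at x = 6 is €23 ≤ P, so revenue covers variable cost.
Profit = P·x − TC = 59·6 − 633 = -€279, a loss, but smaller than the €495 fixed cost the firm would lose by shutting down.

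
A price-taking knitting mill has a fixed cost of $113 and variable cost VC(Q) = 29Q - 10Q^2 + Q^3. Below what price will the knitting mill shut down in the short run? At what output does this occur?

The shutdown price is the minimum of AVC. VC = 29Q - 10Q^2 + Q^3, so AVC = 29 - 10Q + Q^2.
At the minimum of AVC, MC = AVC. MC = 29 - 20Q + 3Q^2; setting MC = AVC gives 2Q^2 - 10Q = 0, so Q = 5. min AVC = 4.
The firm shuts down for any P below $4.

$4 per unit, at Q = 5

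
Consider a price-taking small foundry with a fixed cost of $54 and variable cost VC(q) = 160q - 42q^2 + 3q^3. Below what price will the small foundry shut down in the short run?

The shutdown price is the minimum of AVC. VC = 160q - 42q^2 + 3q^3, so AVC = 160 - 42q + 3q^2.
dAVC/dq = -42 + 6q = 0 gives q = 7. min AVC = 160 - 42·7 + 3·7^2 = 13.
So the shutdown price is $13.

$13 per unit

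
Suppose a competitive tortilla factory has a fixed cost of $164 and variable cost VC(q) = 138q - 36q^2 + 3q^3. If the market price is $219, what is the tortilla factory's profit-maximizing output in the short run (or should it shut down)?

Variable cost is VC = 138q - 36q^2 + 3q^3, so AVC = VC/q = 138 - 36q + 3q^2 and MC = dTC/dq = 138 - 72q + 9q^2.
The AVC parabola has its vertex at q = 36/6 = 6, where AVC = 138 - 36·6 + 3·6^2 = $30.
Since P = $219 ≥ min AVC = $30, price covers variable cost and the firm should produce.
P = MC gives -81 - 72q + 9q^2 = 0, with roots -1 and 9. Take the larger (rising MC): q* = 9.
Check: AVC at q = 9 is $57 ≤ P, so revenue covers variable cost.
Profit = P·q − TC = 219·9 − 677 = $1294.

Produce at q = 9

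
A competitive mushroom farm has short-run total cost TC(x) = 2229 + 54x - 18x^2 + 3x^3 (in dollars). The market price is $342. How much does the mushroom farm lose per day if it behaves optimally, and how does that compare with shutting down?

Profit = -$309 at x = 8

AVC = 54 - 18x + 3x^2 has its minimum $27 at x = 3; price $342 clears that bar, so the firm operates.
MC = 54 - 36x + 9x^2. Setting P = MC and taking the root on the rising branch gives x* = 8.
TR = 342·8 = 2736. TC = 2229 + 816 = 3045. Profit = 2736 − 3045 = -$309.
That loss of $309 beats the $2229 the firm would lose by shutting down; producing recovers $1920 of fixed cost.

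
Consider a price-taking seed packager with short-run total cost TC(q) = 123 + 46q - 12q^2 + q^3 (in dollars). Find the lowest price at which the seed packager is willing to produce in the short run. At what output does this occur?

Short-run supply begins at min AVC. From VC = 46q - 12q^2 + q^3, AVC = 46 - 12q + q^2.
dAVC/dq = -12 + 2q = 0 gives q = 6. min AVC = 46 - 12·6 + 6^2 = 10.
For P < $10 the firm produces nothing.

$10 per unit, at q = 6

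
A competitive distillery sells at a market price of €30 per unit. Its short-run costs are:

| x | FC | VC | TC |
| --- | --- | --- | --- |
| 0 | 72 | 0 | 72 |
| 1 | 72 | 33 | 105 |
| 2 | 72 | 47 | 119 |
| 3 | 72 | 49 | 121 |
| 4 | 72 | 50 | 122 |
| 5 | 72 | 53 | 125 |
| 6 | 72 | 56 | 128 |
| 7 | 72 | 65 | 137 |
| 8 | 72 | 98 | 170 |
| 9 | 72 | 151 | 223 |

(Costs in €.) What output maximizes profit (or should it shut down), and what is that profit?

Compute π = P·x − TC at each output: x=0: -72; x=1: -75; x=2: -59; x=3: -31; x=4: -2; x=5: 25; x=6: 52; x=7: 73; x=8: 70; x=9: 47.
Profit is maximized at x = 7. AVC there is 65/7 = €9.29 ≤ P, so producing beats shutting down (which would give -€72).

x = 7; profit = €73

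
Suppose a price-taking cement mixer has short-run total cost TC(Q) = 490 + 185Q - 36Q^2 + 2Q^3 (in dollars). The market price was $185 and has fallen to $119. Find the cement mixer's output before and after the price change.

Output falls from 12 to 11

MC = 185 - 72Q + 6Q^2; the shutdown threshold is min AVC = $23 (at Q = 9).
At P = $185 ≥ min AVC, set P = MC on the rising branch: Q = 12.
At P = $119 ≥ min AVC, set P = MC: Q = 11. The firm stays open but cuts output.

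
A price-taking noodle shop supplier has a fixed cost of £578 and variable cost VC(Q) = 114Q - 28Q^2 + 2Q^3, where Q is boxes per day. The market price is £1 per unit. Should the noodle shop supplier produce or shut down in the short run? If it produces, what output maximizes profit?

Strip out fixed cost: VC = 114Q - 28Q^2 + 2Q^3. Then AVC = 114 - 28Q + 2Q^2 and MC = 114 - 56Q + 6Q^2.
AVC hits its minimum where MC = AVC, at Q = 7, giving min AVC = 114 - 28·7 + 2·7^2 = £16.
Since P = £1 < min AVC = £16, price fails to cover variable cost at any output.
The firm minimizes its loss by shutting down and losing only its fixed cost of £578.

Shut down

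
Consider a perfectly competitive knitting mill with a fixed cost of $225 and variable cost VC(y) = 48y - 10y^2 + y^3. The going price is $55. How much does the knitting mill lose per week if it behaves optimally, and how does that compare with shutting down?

Profit = -$29 at y = 7

AVC = 48 - 10y + y^2 has its minimum $23 at y = 5; price $55 clears that bar, so the firm operates.
MC = 48 - 20y + 3y^2. Setting P = MC and taking the root on the rising branch gives y* = 7.
TR = 55·7 = 385. TC = 225 + 189 = 414. Profit = 385 − 414 = -$29.
Shutting down would mean losing the fixed cost of $225, so operating at a loss of $29 is better by $196.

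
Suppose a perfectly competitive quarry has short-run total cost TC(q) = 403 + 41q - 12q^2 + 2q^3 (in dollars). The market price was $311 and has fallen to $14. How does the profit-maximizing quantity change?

AVC = 41 - 12q + 2q^2, minimized at q = 3 where min AVC = $23. MC = 41 - 24q + 6q^2.
With P = $311 above the shutdown price, P = MC gives q = 9.
At P = $14 < min AVC = $23, price no longer covers variable cost at any output, so the firm shuts down: q = 0.

Output falls from 9 to 0 (the firm shuts down)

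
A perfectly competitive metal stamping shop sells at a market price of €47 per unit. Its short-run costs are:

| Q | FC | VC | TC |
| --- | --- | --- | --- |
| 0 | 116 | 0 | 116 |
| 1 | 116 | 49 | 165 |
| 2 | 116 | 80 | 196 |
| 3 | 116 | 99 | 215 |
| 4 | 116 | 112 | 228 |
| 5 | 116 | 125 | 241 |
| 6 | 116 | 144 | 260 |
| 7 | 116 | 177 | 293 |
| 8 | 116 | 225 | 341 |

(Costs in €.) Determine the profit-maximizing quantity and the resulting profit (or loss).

Q = 7; profit = €36

Profit at each row (π = 47Q − TC): Q=0: -116; Q=1: -118; Q=2: -102; Q=3: -74; Q=4: -40; Q=5: -6; Q=6: 22; Q=7: 36; Q=8: 35.
Profit is maximized at Q = 7. AVC there is 177/7 = €25.29 ≤ P, so producing beats shutting down (which would give -€116).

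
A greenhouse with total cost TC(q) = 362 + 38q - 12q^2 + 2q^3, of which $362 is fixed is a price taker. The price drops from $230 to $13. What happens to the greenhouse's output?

MC = 38 - 24q + 6q^2; the shutdown threshold is min AVC = $20 (at q = 3).
With P = $230 above the shutdown price, P = MC gives q = 8.
At P = $13 < min AVC = $20, price no longer covers variable cost at any output, so the firm shuts down: q = 0.

Output falls from 8 to 0 (the firm shuts down)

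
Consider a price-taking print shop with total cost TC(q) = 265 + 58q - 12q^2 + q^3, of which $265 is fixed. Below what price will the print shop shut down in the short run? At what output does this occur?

$22 per unit, at q = 6

The shutdown price is the minimum of AVC. VC = 58q - 12q^2 + q^3, so AVC = 58 - 12q + q^2.
At the minimum of AVC, MC = AVC. MC = 58 - 24q + 3q^2; setting MC = AVC gives 2q^2 - 12q = 0, so q = 6. min AVC = 22.
For P < $22 the firm produces nothing.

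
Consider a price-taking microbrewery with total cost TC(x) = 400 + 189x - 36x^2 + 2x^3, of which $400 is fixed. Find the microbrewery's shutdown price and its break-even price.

AVC = 189 - 36x + 2x^2; minimized at x = 9, giving min AVC = $27. That is the shutdown price.
ATC = 400/x + 189 - 36x + 2x^2. Setting dATC/dx = −400/x^2 − 36 + 4x = 0 gives x = 10 (since 4·10^3 − 36·10^2 = 400).
min ATC = 400/10 + 189 − 36·10 + 2·10^2 = $69. That is the break-even price.
Between these two prices the firm operates at a loss; above $69 it earns a profit.

Shutdown price = $27; break-even price = $69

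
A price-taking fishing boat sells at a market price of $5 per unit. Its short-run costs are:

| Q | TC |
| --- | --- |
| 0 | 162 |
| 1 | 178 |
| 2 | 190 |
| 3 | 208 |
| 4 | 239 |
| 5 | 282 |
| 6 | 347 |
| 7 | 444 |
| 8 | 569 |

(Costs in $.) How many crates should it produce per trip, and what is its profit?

Q = 0 (shut down); profit = -$162

Tabulate TR − TC: Q=0: -162; Q=1: -173; Q=2: -180; Q=3: -193; Q=4: -219; Q=5: -257; Q=6: -317; Q=7: -409; Q=8: -529.
Profit is highest at Q = 0. Equivalently, the lowest AVC in the table is 28/2 ≈ $14 at Q = 2, and P = $5 falls below it — price never covers variable cost, so the firm shuts down and loses only its fixed cost.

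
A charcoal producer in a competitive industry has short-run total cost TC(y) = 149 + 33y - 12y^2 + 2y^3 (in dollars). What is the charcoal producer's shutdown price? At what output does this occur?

$15 per unit, at y = 3

The firm shuts down when price falls below the minimum of average variable cost. AVC = VC/y = 33 - 12y + 2y^2.
At the minimum of AVC, MC = AVC. MC = 33 - 24y + 6y^2; setting MC = AVC gives 4y^2 - 12y = 0, so y = 3. min AVC = 15.
So the shutdown price is $15.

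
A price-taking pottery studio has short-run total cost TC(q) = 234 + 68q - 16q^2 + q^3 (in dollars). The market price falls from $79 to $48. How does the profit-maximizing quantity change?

Output falls from 11 to 10

AVC = 68 - 16q + q^2, minimized at q = 8 where min AVC = $4. MC = 68 - 32q + 3q^2.
With P = $79 above the shutdown price, P = MC gives q = 11.
At P = $48 ≥ min AVC, set P = MC: q = 10. The firm stays open but cuts output.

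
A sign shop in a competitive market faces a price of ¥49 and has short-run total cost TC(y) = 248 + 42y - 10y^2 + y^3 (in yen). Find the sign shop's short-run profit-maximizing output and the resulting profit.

Profit = -¥52 at y = 7

AVC = 42 - 10y + y^2 has its minimum ¥17 at y = 5; price ¥49 clears that bar, so the firm operates.
MC = 42 - 20y + 3y^2. Setting P = MC and taking the root on the rising branch gives y* = 7.
TR = 49·7 = 343. TC = 248 + 147 = 395. Profit = 343 − 395 = -¥52.
By producing, the firm covers all variable cost plus ¥196 of fixed cost; shutting down would lose the full ¥248.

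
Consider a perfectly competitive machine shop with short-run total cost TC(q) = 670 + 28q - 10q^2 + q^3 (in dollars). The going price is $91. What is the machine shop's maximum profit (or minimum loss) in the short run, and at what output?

Profit = -$22 at q = 9

AVC = 28 - 10q + q^2; min AVC = $3 at q = 5. Since P = $91 ≥ min AVC, the firm produces.
MC = 28 - 20q + 3q^2. Setting P = MC and taking the root on the rising branch gives q* = 9.
TR = 91·9 = 819. TC = 670 + 171 = 841. Profit = 819 − 841 = -$22.
By producing, the firm covers all variable cost plus $648 of fixed cost; shutting down would lose the full $670.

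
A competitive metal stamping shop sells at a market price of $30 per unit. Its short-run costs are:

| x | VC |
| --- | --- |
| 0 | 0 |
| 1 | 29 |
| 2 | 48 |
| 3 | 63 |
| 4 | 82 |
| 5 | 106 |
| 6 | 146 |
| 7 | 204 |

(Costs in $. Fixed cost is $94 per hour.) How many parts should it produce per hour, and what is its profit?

x = 5; profit = -$50

Profit at each row (π = 30x − TC): x=0: -94; x=1: -93; x=2: -82; x=3: -67; x=4: -56; x=5: -50; x=6: -60; x=7: -88.
Profit is maximized at x = 5. AVC there is 106/5 = $21.20 ≤ P, so producing beats shutting down (which would give -$94).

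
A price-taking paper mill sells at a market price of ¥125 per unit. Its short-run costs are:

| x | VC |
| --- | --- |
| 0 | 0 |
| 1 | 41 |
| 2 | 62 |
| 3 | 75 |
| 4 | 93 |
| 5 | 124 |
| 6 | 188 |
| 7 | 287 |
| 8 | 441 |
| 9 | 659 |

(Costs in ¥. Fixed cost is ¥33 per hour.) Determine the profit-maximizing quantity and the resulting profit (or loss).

Compute π = P·x − TC at each output: x=0: -33; x=1: 51; x=2: 155; x=3: 267; x=4: 374; x=5: 468; x=6: 529; x=7: 555; x=8: 526; x=9: 433.
Profit is maximized at x = 7. AVC there is 287/7 = ¥41 ≤ P, so producing beats shutting down (which would give -¥33).

x = 7; profit = ¥555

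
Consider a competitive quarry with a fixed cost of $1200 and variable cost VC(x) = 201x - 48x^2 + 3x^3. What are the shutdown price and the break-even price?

AVC = 201 - 48x + 3x^2; minimized at x = 8, giving min AVC = $9. That is the shutdown price.
ATC = 1200/x + 201 - 48x + 3x^2. Setting dATC/dx = −1200/x^2 − 48 + 6x = 0 gives x = 10 (since 6·10^3 − 48·10^2 = 1200).
min ATC = 1200/10 + 201 − 48·10 + 3·10^2 = $141. That is the break-even price.
For $9 ≤ P < $141 the firm produces at a loss; below $9 it shuts down.

Shutdown price = $9; break-even price = $141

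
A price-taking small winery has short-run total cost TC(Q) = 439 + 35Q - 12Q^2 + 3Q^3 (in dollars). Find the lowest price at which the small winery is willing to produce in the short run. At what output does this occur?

$23 per unit, at Q = 2

The firm shuts down when price falls below the minimum of average variable cost. AVC = VC/Q = 35 - 12Q + 3Q^2.
dAVC/dQ = -12 + 6Q = 0 gives Q = 2. min AVC = 35 - 12·2 + 3·2^2 = 23.
For P < $23 the firm produces nothing.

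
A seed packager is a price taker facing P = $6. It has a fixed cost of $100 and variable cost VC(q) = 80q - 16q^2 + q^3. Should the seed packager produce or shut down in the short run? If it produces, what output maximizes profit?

From TC, MC = TC'(q) = 80 - 32q + 3q^2 and AVC = VC/q = 80 - 16q + q^2.
AVC hits its minimum where MC = AVC, at q = 8, giving min AVC = 80 - 16·8 + 8^2 = $16.
Since P = $6 < min AVC = $16, price fails to cover variable cost at any output.
Best response: produce nothing and absorb the $100 fixed cost.

Shut down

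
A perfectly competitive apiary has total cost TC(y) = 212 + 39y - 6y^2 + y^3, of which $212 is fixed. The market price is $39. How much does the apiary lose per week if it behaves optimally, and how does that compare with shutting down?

AVC = 39 - 6y + y^2 has its minimum $30 at y = 3; price $39 clears that bar, so the firm operates.
MC = 39 - 12y + 3y^2. Setting P = MC and taking the root on the rising branch gives y* = 4.
TR = 39·4 = 156. TC = 212 + 124 = 336. Profit = 156 − 336 = -$180.
Shutting down would mean losing the fixed cost of $212, so operating at a loss of $180 is better by $32.

Profit = -$180 at y = 4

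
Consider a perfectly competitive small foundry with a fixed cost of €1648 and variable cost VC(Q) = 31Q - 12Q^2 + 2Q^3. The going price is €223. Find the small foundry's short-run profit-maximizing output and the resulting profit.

Profit = -€368 at Q = 8

AVC = 31 - 12Q + 2Q^2; min AVC = €13 at Q = 3. Since P = €223 ≥ min AVC, the firm produces.
With MC = 31 - 24Q + 6Q^2, P = MC on the upward-sloping part at Q* = 8.
TR = 223·8 = 1784. TC = 1648 + 504 = 2152. Profit = 1784 − 2152 = -€368.
By producing, the firm covers all variable cost plus €1280 of fixed cost; shutting down would lose the full €1648.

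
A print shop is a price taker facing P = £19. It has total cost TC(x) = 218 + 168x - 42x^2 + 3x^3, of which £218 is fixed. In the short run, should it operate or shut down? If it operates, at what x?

Shut down

Strip out fixed cost: VC = 168x - 42x^2 + 3x^3. Then AVC = 168 - 42x + 3x^2 and MC = 168 - 84x + 9x^2.
AVC hits its minimum where MC = AVC, at x = 7, giving min AVC = 168 - 42·7 + 3·7^2 = £21.
With P < min AVC (£19 < £21), every unit sold adds to the loss.
The firm minimizes its loss by shutting down and losing only its fixed cost of £218.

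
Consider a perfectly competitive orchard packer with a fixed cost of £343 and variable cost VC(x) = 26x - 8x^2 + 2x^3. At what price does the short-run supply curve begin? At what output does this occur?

£18 per unit, at x = 2

Short-run supply begins at min AVC. From VC = 26x - 8x^2 + 2x^3, AVC = 26 - 8x + 2x^2.
dAVC/dx = -8 + 4x = 0 gives x = 2. min AVC = 26 - 8·2 + 2·2^2 = 18.
The firm shuts down for any P below £18.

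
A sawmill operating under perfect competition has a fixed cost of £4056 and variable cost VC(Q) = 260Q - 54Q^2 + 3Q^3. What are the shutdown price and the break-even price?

Shutdown price = £17; break-even price = £377

AVC = 260 - 54Q + 3Q^2; minimized at Q = 9, giving min AVC = £17. That is the shutdown price.
ATC = 4056/Q + 260 - 54Q + 3Q^2. Setting dATC/dQ = −4056/Q^2 − 54 + 6Q = 0 gives Q = 13 (since 6·13^3 − 54·13^2 = 4056).
min ATC = 4056/13 + 260 − 54·13 + 3·13^2 = £377. That is the break-even price.
Between these two prices the firm operates at a loss; above £377 it earns a profit.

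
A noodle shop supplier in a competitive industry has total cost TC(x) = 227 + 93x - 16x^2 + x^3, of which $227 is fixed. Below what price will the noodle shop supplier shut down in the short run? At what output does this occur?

The firm shuts down when price falls below the minimum of average variable cost. AVC = VC/x = 93 - 16x + x^2.
At the minimum of AVC, MC = AVC. MC = 93 - 32x + 3x^2; setting MC = AVC gives 2x^2 - 16x = 0, so x = 8. min AVC = 29.
For P < $29 the firm produces nothing.

$29 per unit, at x = 8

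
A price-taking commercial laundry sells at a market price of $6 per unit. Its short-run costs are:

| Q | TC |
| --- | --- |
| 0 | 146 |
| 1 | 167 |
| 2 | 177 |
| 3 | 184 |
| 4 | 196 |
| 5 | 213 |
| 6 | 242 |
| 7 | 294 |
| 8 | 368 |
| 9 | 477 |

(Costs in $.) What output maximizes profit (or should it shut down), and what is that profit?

Q = 0 (shut down); profit = -$146

Profit at each row (π = 6Q − TC): Q=0: -146; Q=1: -161; Q=2: -165; Q=3: -166; Q=4: -172; Q=5: -183; Q=6: -206; Q=7: -252; Q=8: -320; Q=9: -423.
Profit is highest at Q = 0. Equivalently, the lowest AVC in the table is 50/4 ≈ $12.50 at Q = 4, and P = $6 falls below it — price never covers variable cost, so the firm shuts down and loses only its fixed cost.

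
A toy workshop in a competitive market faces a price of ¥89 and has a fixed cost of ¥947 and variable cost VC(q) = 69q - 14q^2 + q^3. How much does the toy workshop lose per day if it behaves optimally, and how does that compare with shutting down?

Profit = -¥347 at q = 10

AVC = 69 - 14q + q^2; min AVC = ¥20 at q = 7. Since P = ¥89 ≥ min AVC, the firm produces.
MC = 69 - 28q + 3q^2. Setting P = MC and taking the root on the rising branch gives q* = 10.
TR = 89·10 = 890. TC = 947 + 290 = 1237. Profit = 890 − 1237 = -¥347.
Shutting down would mean losing the fixed cost of ¥947, so operating at a loss of ¥347 is better by ¥600.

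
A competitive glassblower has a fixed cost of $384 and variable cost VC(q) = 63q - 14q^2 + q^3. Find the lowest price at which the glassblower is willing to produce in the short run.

$14 per unit

The firm shuts down when price falls below the minimum of average variable cost. AVC = VC/q = 63 - 14q + q^2.
dAVC/dq = -14 + 2q = 0 gives q = 7. min AVC = 63 - 14·7 + 7^2 = 14.
For P < $14 the firm produces nothing.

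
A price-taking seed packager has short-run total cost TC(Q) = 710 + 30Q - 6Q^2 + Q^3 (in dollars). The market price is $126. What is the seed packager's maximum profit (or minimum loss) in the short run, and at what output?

AVC = 30 - 6Q + Q^2 has its minimum $21 at Q = 3; price $126 clears that bar, so the firm operates.
With MC = 30 - 12Q + 3Q^2, P = MC on the upward-sloping part at Q* = 8.
TR = 126·8 = 1008. TC = 710 + 368 = 1078. Profit = 1008 − 1078 = -$70.
By producing, the firm covers all variable cost plus $640 of fixed cost; shutting down would lose the full $710.

Profit = -$70 at Q = 8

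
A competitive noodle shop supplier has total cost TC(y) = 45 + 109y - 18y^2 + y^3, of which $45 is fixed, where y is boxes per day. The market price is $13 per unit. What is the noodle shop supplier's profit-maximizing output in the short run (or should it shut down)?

Variable cost is VC = 109y - 18y^2 + y^3, so AVC = VC/y = 109 - 18y + y^2 and MC = dTC/dy = 109 - 36y + 3y^2.
AVC hits its minimum where MC = AVC, at y = 9, giving min AVC = 109 - 18·9 + 9^2 = $28.
Since P = $13 < min AVC = $28, price fails to cover variable cost at any output.
Best response: produce nothing and absorb the $45 fixed cost.

Shut down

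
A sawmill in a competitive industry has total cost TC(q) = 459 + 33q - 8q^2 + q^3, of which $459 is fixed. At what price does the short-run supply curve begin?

$17 per unit

The shutdown price is the minimum of AVC. VC = 33q - 8q^2 + q^3, so AVC = 33 - 8q + q^2.
At the minimum of AVC, MC = AVC. MC = 33 - 16q + 3q^2; setting MC = AVC gives 2q^2 - 8q = 0, so q = 4. min AVC = 17.
So the shutdown price is $17.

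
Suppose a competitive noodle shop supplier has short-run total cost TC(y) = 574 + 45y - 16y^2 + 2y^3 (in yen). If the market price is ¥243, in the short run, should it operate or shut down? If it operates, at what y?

Strip out fixed cost: VC = 45y - 16y^2 + 2y^3. Then AVC = 45 - 16y + 2y^2 and MC = 45 - 32y + 6y^2.
The AVC parabola has its vertex at y = 16/4 = 4, where AVC = 45 - 16·4 + 2·4^2 = ¥13.
Because ¥243 ≥ ¥13, revenue can cover variable cost; the firm operates.
Solving P = MC: -198 - 32y + 6y^2 = 0 ⇒ y = -11/3 or 9. On the upward-sloping branch, y* = 9.
Check: AVC at y = 9 is ¥63 ≤ P, so revenue covers variable cost.
Profit = P·y − TC = 243·9 − 1141 = ¥1046.

Produce at y = 9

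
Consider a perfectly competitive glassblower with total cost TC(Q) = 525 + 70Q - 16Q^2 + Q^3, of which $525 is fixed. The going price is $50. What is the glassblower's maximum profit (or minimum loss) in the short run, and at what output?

Profit = -$125 at Q = 10

AVC = 70 - 16Q + Q^2; min AVC = $6 at Q = 8. Since P = $50 ≥ min AVC, the firm produces.
MC = 70 - 32Q + 3Q^2. Setting P = MC and taking the root on the rising branch gives Q* = 10.
TR = 50·10 = 500. TC = 525 + 100 = 625. Profit = 500 − 625 = -$125.
That loss of $125 beats the $525 the firm would lose by shutting down; producing recovers $400 of fixed cost.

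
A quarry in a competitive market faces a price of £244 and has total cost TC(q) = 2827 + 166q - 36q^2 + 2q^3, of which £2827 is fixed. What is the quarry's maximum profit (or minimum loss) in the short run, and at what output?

AVC = 166 - 36q + 2q^2; min AVC = £4 at q = 9. Since P = £244 ≥ min AVC, the firm produces.
With MC = 166 - 72q + 6q^2, P = MC on the upward-sloping part at q* = 13.
TR = 244·13 = 3172. TC = 2827 + 468 = 3295. Profit = 3172 − 3295 = -£123.
That loss of £123 beats the £2827 the firm would lose by shutting down; producing recovers £2704 of fixed cost.

Profit = -£123 at q = 13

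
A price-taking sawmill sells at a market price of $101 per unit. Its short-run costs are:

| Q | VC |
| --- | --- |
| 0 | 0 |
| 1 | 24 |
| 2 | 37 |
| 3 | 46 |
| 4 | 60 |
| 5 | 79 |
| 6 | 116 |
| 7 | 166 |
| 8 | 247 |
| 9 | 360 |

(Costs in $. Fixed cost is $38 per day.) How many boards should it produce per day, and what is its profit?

Q = 8; profit = $523

Tabulate TR − TC: Q=0: -38; Q=1: 39; Q=2: 127; Q=3: 219; Q=4: 306; Q=5: 388; Q=6: 452; Q=7: 503; Q=8: 523; Q=9: 511.
Profit is maximized at Q = 8. AVC there is 247/8 = $30.88 ≤ P, so producing beats shutting down (which would give -$38).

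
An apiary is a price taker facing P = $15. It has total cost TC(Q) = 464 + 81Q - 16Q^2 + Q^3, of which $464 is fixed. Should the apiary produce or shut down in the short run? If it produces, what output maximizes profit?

Variable cost is VC = 81Q - 16Q^2 + Q^3, so AVC = VC/Q = 81 - 16Q + Q^2 and MC = dTC/dQ = 81 - 32Q + 3Q^2.
AVC hits its minimum where MC = AVC, at Q = 8, giving min AVC = 81 - 16·8 + 8^2 = $17.
P = $15 lies below min AVC = $17; no output level covers variable cost.
Shutting down limits the loss to fixed cost, $464.

Shut down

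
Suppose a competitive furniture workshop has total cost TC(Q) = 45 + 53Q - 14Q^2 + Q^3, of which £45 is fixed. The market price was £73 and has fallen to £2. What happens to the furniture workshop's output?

MC = 53 - 28Q + 3Q^2; the shutdown threshold is min AVC = £4 (at Q = 7).
With P = £73 above the shutdown price, P = MC gives Q = 10.
At P = £2 < min AVC = £4, price no longer covers variable cost at any output, so the firm shuts down: Q = 0.

Output falls from 10 to 0 (the firm shuts down)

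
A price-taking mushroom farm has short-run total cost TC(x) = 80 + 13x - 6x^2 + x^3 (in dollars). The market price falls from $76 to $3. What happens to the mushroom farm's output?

MC = 13 - 12x + 3x^2; the shutdown threshold is min AVC = $4 (at x = 3).
At P = $76 ≥ min AVC, set P = MC on the rising branch: x = 7.
At P = $3 < min AVC = $4, price no longer covers variable cost at any output, so the firm shuts down: x = 0.

Output falls from 7 to 0 (the firm shuts down)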